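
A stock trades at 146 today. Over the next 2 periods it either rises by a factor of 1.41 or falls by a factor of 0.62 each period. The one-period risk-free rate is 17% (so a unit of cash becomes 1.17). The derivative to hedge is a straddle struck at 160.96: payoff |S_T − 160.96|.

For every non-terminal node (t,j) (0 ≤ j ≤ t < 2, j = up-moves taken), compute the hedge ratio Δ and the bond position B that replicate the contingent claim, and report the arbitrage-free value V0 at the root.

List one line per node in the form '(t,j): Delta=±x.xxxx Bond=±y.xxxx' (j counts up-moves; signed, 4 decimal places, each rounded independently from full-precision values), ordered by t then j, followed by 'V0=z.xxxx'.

(0,0): Delta=0.3342 Bond=14.3630
(1,0): Delta=-1.0000 Bond=137.5726
(1,1): Delta=0.5902 Bond=-35.8940
V0=63.1500

Since d<R<u, set p* = (R−d)/(u−d) = 0.6962; price each node as the discounted p*-expectation of its children.
Payoff layer (t=2): V(2,0)=104.8376, V(2,1)=33.3268, V(2,2)=129.3026
(1,0): S=90.5200. Δ = (V_up−V_dn)/(S_up−S_dn) = (33.3268−104.8376)/(127.6332−56.1224) = -1.0000. V = [p*·33.3268 + (1−p*)·104.8376]/1.17 = 47.0526. B = V − Δ·S = 137.5726.
(1,1): S=205.8600. Δ = (V_up−V_dn)/(S_up−S_dn) = (129.3026−33.3268)/(290.2626−127.6332) = 0.5902. V = [p*·129.3026 + (1−p*)·33.3268]/1.17 = 85.5944. B = V − Δ·S = -35.8940.
(0,0): S=146.0000. Δ = (V_up−V_dn)/(S_up−S_dn) = (85.5944−47.0526)/(205.8600−90.5200) = 0.3342. V = [p*·85.5944 + (1−p*)·47.0526]/1.17 = 63.1500. B = V − Δ·S = 14.3630.
The time-0 hedge costs 63.1500, which is the no-arbitrage price.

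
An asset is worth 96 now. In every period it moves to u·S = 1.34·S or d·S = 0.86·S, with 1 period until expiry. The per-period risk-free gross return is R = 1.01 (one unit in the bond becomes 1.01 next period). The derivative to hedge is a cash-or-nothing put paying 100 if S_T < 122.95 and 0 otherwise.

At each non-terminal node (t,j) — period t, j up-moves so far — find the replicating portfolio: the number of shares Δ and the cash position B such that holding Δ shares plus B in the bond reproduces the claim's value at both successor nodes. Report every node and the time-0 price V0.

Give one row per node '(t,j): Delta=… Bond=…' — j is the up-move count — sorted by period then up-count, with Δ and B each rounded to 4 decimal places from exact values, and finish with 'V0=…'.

(0,0): Delta=-2.1701 Bond=276.4026
V0=68.0693

Risk-neutral probability p* = (R−d)/(u−d) = (1.01−0.86)/(1.34−0.86) = 0.3125.
Payoff layer (t=1): V(1,0)=100.0000, V(1,1)=0.0000
(0,0): S=96.0000. Δ = (V_up−V_dn)/(S_up−S_dn) = (0.0000−100.0000)/(128.6400−82.5600) = -2.1701. V = [p*·0.0000 + (1−p*)·100.0000]/1.01 = 68.0693. B = V − Δ·S = 276.4026.
Root portfolio cost Δ·96+B reproduces V0=68.0693.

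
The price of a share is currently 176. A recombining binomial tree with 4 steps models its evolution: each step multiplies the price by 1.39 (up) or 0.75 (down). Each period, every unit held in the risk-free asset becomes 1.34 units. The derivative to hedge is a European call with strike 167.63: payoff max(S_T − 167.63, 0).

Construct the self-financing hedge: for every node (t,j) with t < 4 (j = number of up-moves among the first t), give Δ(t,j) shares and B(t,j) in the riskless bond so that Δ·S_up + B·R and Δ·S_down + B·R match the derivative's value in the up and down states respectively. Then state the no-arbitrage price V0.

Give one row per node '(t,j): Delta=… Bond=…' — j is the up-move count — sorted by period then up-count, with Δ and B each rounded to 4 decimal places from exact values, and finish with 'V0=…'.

(0,0): Delta=0.9959 Bond=-51.2342
(1,0): Delta=0.9369 Bond=-60.8672
(1,1): Delta=0.9986 Bond=-69.3137
(2,0): Delta=0.2568 Bond=-14.2278
(2,1): Delta=0.9680 Bond=-87.2683
(2,2): Delta=1.0000 Bond=-93.3560
(3,0): Delta=0.0000 Bond=0.0000
(3,1): Delta=0.2685 Bond=-20.6809
(3,2): Delta=1.0000 Bond=-125.0970
(3,3): Delta=1.0000 Bond=-125.0970
V0=124.0449

Under the risk-neutral measure, an up-move has probability p* = (R−d)/(u−d) = 0.9219 and values discount at R = 1.34.
Terminal payoffs: V(4,0)=0.0000, V(4,1)=0.0000, V(4,2)=23.6479, V(4,3)=186.8717, V(4,4)=489.3798
(3,0): S=74.2500. Δ = (V_up−V_dn)/(S_up−S_dn) = (0.0000−0.0000)/(103.2075−55.6875) = 0.0000. V = [p*·0.0000 + (1−p*)·0.0000]/1.34 = 0.0000. B = V − Δ·S = 0.0000.
(3,1): S=137.6100. Δ = (V_up−V_dn)/(S_up−S_dn) = (23.6479−0.0000)/(191.2779−103.2075) = 0.2685. V = [p*·23.6479 + (1−p*)·0.0000]/1.34 = 16.2690. B = V − Δ·S = -20.6809.
(3,2): S=255.0372. Δ = (V_up−V_dn)/(S_up−S_dn) = (186.8717−23.6479)/(354.5017−191.2779) = 1.0000. V = [p*·186.8717 + (1−p*)·23.6479]/1.34 = 129.9402. B = V − Δ·S = -125.0970.
(3,3): S=472.6689. Δ = (V_up−V_dn)/(S_up−S_dn) = (489.3798−186.8717)/(657.0098−354.5017) = 1.0000. V = [p*·489.3798 + (1−p*)·186.8717]/1.34 = 347.5719. B = V − Δ·S = -125.0970.
(2,0): S=99.0000. Δ = (V_up−V_dn)/(S_up−S_dn) = (16.2690−0.0000)/(137.6100−74.2500) = 0.2568. V = [p*·16.2690 + (1−p*)·0.0000]/1.34 = 11.1925. B = V − Δ·S = -14.2278.
(2,1): S=183.4800. Δ = (V_up−V_dn)/(S_up−S_dn) = (129.9402−16.2690)/(255.0372−137.6100) = 0.9680. V = [p*·129.9402 + (1−p*)·16.2690]/1.34 = 90.3430. B = V − Δ·S = -87.2683.
(2,2): S=340.0496. Δ = (V_up−V_dn)/(S_up−S_dn) = (347.5719−129.9402)/(472.6689−255.0372) = 1.0000. V = [p*·347.5719 + (1−p*)·129.9402]/1.34 = 246.6936. B = V − Δ·S = -93.3560.
(1,0): S=132.0000. Δ = (V_up−V_dn)/(S_up−S_dn) = (90.3430−11.1925)/(183.4800−99.0000) = 0.9369. V = [p*·90.3430 + (1−p*)·11.1925]/1.34 = 62.8055. B = V − Δ·S = -60.8672.
(1,1): S=244.6400. Δ = (V_up−V_dn)/(S_up−S_dn) = (246.6936−90.3430)/(340.0496−183.4800) = 0.9986. V = [p*·246.6936 + (1−p*)·90.3430]/1.34 = 174.9841. B = V − Δ·S = -69.3137.
(0,0): S=176.0000. Δ = (V_up−V_dn)/(S_up−S_dn) = (174.9841−62.8055)/(244.6400−132.0000) = 0.9959. V = [p*·174.9841 + (1−p*)·62.8055]/1.34 = 124.0449. B = V − Δ·S = -51.2342.
Root portfolio cost Δ·176+B reproduces V0=124.0449.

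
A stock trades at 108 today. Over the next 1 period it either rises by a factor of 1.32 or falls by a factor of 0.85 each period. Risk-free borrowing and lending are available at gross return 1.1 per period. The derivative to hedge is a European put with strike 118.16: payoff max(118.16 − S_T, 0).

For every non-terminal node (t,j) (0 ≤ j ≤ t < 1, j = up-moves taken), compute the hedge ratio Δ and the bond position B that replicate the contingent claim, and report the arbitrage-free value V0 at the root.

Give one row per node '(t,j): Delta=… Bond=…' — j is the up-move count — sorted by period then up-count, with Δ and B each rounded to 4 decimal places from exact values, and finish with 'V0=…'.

(0,0): Delta=-0.5193 Bond=67.3021
V0=11.2170

The replicating-portfolio and risk-neutral prices coincide; use p* = (1.1−0.85)/(1.32−0.85) = 0.5319 for the latter.
Terminal payoffs: V(1,0)=26.3600, V(1,1)=0.0000
  t=0,j=0: stock 108.0000 → up 142.5600 (V=0.0000), down 91.8000 (V=26.3600). Price 11.2170; hedge Δ=-0.5193, bond B=67.3021.
Root portfolio cost Δ·108+B reproduces V0=11.2170.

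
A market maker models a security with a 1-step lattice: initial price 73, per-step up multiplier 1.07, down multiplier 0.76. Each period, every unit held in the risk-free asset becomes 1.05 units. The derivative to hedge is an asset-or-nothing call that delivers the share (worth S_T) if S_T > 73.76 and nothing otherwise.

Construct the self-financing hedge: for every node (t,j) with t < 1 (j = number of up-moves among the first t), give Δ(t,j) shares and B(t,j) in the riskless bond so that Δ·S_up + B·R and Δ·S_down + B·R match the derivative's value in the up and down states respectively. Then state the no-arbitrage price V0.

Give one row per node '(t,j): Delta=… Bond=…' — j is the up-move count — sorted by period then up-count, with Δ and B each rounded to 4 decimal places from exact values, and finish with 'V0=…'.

(0,0): Delta=3.4516 Bond=-182.3767
V0=69.5911

Risk-neutral probability p* = (R−d)/(u−d) = (1.05−0.76)/(1.07−0.76) = 0.9355.
Terminal values V(1,·): V(1,0)=0.0000, V(1,1)=78.1100
(0,0): S=73.0000. Δ = (V_up−V_dn)/(S_up−S_dn) = (78.1100−0.0000)/(78.1100−55.4800) = 3.4516. V = [p*·78.1100 + (1−p*)·0.0000]/1.05 = 69.5911. B = V − Δ·S = -182.3767.
The time-0 hedge costs 69.5911, which is the no-arbitrage price.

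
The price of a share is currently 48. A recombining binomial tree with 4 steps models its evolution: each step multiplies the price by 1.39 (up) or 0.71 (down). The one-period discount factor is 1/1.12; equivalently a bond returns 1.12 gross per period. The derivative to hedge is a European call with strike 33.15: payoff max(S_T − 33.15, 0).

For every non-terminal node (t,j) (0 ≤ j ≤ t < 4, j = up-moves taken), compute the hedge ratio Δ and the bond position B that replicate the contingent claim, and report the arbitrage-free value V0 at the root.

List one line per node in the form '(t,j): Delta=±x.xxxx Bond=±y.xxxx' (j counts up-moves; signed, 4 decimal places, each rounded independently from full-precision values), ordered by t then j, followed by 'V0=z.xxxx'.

(0,0): Delta=0.9264 Bond=-16.3144
(1,0): Delta=0.7840 Bond=-13.4175
(1,1): Delta=0.9743 Bond=-21.4691
(2,0): Delta=0.4450 Bond=-6.8257
(2,1): Delta=0.8980 Bond=-20.4289
(2,2): Delta=1.0000 Bond=-26.4270
(3,0): Delta=0.0000 Bond=0.0000
(3,1): Delta=0.5947 Bond=-12.6792
(3,2): Delta=1.0000 Bond=-29.5982
(3,3): Delta=1.0000 Bond=-29.5982
V0=28.1530

Since d<R<u, set p* = (R−d)/(u−d) = 0.6029; price each node as the discounted p*-expectation of its children.
Terminal values V(4,·): V(4,0)=0.0000, V(4,1)=0.0000, V(4,2)=13.6006, V(4,3)=58.3759, V(4,4)=146.0345
(3,0): S=17.1797. Δ = (V_up−V_dn)/(S_up−S_dn) = (0.0000−0.0000)/(23.8798−12.1976) = 0.0000. V = [p*·0.0000 + (1−p*)·0.0000]/1.12 = 0.0000. B = V − Δ·S = 0.0000.
(3,1): S=33.6336. Δ = (V_up−V_dn)/(S_up−S_dn) = (13.6006−0.0000)/(46.7506−23.8798) = 0.5947. V = [p*·13.6006 + (1−p*)·0.0000]/1.12 = 7.3218. B = V − Δ·S = -12.6792.
(3,2): S=65.8460. Δ = (V_up−V_dn)/(S_up−S_dn) = (58.3759−13.6006)/(91.5259−46.7506) = 1.0000. V = [p*·58.3759 + (1−p*)·13.6006]/1.12 = 36.2478. B = V − Δ·S = -29.5982.
(3,3): S=128.9097. Δ = (V_up−V_dn)/(S_up−S_dn) = (146.0345−58.3759)/(179.1845−91.5259) = 1.0000. V = [p*·146.0345 + (1−p*)·58.3759]/1.12 = 99.3115. B = V − Δ·S = -29.5982.
(2,0): S=24.1968. Δ = (V_up−V_dn)/(S_up−S_dn) = (7.3218−0.0000)/(33.6336−17.1797) = 0.4450. V = [p*·7.3218 + (1−p*)·0.0000]/1.12 = 3.9416. B = V − Δ·S = -6.8257.
(2,1): S=47.3712. Δ = (V_up−V_dn)/(S_up−S_dn) = (36.2478−7.3218)/(65.8460−33.6336) = 0.8980. V = [p*·36.2478 + (1−p*)·7.3218]/1.12 = 22.1093. B = V − Δ·S = -20.4289.
(2,2): S=92.7408. Δ = (V_up−V_dn)/(S_up−S_dn) = (99.3115−36.2478)/(128.9097−65.8460) = 1.0000. V = [p*·99.3115 + (1−p*)·36.2478]/1.12 = 66.3138. B = V − Δ·S = -26.4270.
(1,0): S=34.0800. Δ = (V_up−V_dn)/(S_up−S_dn) = (22.1093−3.9416)/(47.3712−24.1968) = 0.7840. V = [p*·22.1093 + (1−p*)·3.9416]/1.12 = 13.2997. B = V − Δ·S = -13.4175.
(1,1): S=66.7200. Δ = (V_up−V_dn)/(S_up−S_dn) = (66.3138−22.1093)/(92.7408−47.3712) = 0.9743. V = [p*·66.3138 + (1−p*)·22.1093]/1.12 = 43.5375. B = V − Δ·S = -21.4691.
(0,0): S=48.0000. Δ = (V_up−V_dn)/(S_up−S_dn) = (43.5375−13.2997)/(66.7200−34.0800) = 0.9264. V = [p*·43.5375 + (1−p*)·13.2997]/1.12 = 28.1530. B = V − Δ·S = -16.3144.
Check: Δ(0,0)·S0 + B(0,0) = 28.1530 = V0.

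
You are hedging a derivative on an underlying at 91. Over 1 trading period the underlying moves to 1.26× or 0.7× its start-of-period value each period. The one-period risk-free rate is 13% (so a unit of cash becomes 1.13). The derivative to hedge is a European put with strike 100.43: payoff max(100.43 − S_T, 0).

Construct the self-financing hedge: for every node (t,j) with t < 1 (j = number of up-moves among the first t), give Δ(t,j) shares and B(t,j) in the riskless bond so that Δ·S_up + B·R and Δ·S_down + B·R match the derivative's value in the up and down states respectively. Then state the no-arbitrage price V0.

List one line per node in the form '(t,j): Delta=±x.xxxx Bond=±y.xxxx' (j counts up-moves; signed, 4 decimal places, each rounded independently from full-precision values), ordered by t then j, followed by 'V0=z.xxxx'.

(0,0): Delta=-0.7208 Bond=73.1350
V0=7.5457

Under the risk-neutral measure, an up-move has probability p* = (R−d)/(u−d) = 0.7679 and values discount at R = 1.13.
At expiry t=1: V(1,0)=36.7300, V(1,1)=0.0000
(0,0): S=91.0000. Δ = (V_up−V_dn)/(S_up−S_dn) = (0.0000−36.7300)/(114.6600−63.7000) = -0.7208. V = [p*·0.0000 + (1−p*)·36.7300]/1.13 = 7.5457. B = V − Δ·S = 73.1350.
Each (Δ,B) replicates both successor values, so the strategy is self-financing and V0 is arbitrage-free.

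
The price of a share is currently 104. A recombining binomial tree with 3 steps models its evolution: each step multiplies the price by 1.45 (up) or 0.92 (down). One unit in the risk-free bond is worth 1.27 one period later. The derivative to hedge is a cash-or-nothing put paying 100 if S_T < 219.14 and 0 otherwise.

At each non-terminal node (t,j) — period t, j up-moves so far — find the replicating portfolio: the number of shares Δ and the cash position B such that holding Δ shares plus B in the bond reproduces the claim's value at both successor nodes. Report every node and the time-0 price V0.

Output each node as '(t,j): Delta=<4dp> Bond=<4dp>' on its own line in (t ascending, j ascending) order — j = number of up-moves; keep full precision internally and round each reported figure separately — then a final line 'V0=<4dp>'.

(0,0): Delta=-0.4905 Bond=85.7750
(1,0): Delta=0.0000 Bond=62.0001
(1,1): Delta=-0.6506 Bond=133.0718
(2,0): Delta=0.0000 Bond=78.7402
(2,1): Delta=0.0000 Bond=78.7402
(2,2): Delta=-0.8629 Bond=215.4212
V0=34.7596

Under the risk-neutral measure, an up-move has probability p* = (R−d)/(u−d) = 0.6604 and values discount at R = 1.27.
At expiry t=3: V(3,0)=100.0000, V(3,1)=100.0000, V(3,2)=100.0000, V(3,3)=0.0000
  t=2,j=0: stock 88.0256 → up 127.6371 (V=100.0000), down 80.9836 (V=100.0000). Price 78.7402; hedge Δ=0.0000, bond B=78.7402.
  t=2,j=1: stock 138.7360 → up 201.1672 (V=100.0000), down 127.6371 (V=100.0000). Price 78.7402; hedge Δ=0.0000, bond B=78.7402.
  t=2,j=2: stock 218.6600 → up 317.0570 (V=0.0000), down 201.1672 (V=100.0000). Price 26.7419; hedge Δ=-0.8629, bond B=215.4212.
  t=1,j=0: stock 95.6800 → up 138.7360 (V=78.7402), down 88.0256 (V=78.7402). Price 62.0001; hedge Δ=0.0000, bond B=62.0001.
  t=1,j=1: stock 150.8000 → up 218.6600 (V=26.7419), down 138.7360 (V=78.7402). Price 34.9620; hedge Δ=-0.6506, bond B=133.0718.
  t=0,j=0: stock 104.0000 → up 150.8000 (V=34.9620), down 95.6800 (V=62.0001). Price 34.7596; hedge Δ=-0.4905, bond B=85.7750.
Root portfolio cost Δ·104+B reproduces V0=34.7596.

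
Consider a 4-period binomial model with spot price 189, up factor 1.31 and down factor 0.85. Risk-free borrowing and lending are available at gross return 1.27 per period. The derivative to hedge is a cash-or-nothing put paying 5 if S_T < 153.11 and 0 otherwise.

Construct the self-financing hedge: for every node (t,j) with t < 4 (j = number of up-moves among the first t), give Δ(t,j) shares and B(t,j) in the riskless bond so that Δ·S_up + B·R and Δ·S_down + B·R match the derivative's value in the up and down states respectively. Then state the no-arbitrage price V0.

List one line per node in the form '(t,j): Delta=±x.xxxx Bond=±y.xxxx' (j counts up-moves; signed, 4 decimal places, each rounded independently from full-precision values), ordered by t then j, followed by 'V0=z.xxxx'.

(0,0): Delta=-0.0006 Bond=0.1146
(1,0): Delta=-0.0067 Bond=1.1223
(1,1): Delta=-0.0002 Bond=0.0526
(2,0): Delta=-0.0572 Bond=8.3302
(2,1): Delta=-0.0035 Bond=0.7677
(2,2): Delta=0.0000 Bond=0.0000
(3,0): Delta=0.0000 Bond=3.9370
(3,1): Delta=-0.0608 Bond=11.2119
(3,2): Delta=0.0000 Bond=0.0000
(3,3): Delta=0.0000 Bond=0.0000
V0=0.0047

The replicating-portfolio and risk-neutral prices coincide; use p* = (1.27−0.85)/(1.31−0.85) = 0.9130 for the latter.
At expiry t=4: V(4,0)=5.0000, V(4,1)=5.0000, V(4,2)=0.0000, V(4,3)=0.0000, V(4,4)=0.0000
Node (3,0) S=116.0696: V=(p*·5.0000+(1−p*)·5.0000)/1.27=3.9370; Δ=(5.0000−5.0000)/(152.0512−98.6592)=0.0000; B=V−Δ·S=3.9370
Node (3,1) S=178.8838: V=(p*·0.0000+(1−p*)·5.0000)/1.27=0.3423; Δ=(0.0000−5.0000)/(234.3377−152.0512)=-0.0608; B=V−Δ·S=11.2119
Node (3,2) S=275.6915: V=(p*·0.0000+(1−p*)·0.0000)/1.27=0.0000; Δ=(0.0000−0.0000)/(361.1558−234.3377)=0.0000; B=V−Δ·S=0.0000
Node (3,3) S=424.8892: V=(p*·0.0000+(1−p*)·0.0000)/1.27=0.0000; Δ=(0.0000−0.0000)/(556.6049−361.1558)=0.0000; B=V−Δ·S=0.0000
Node (2,0) S=136.5525: V=(p*·0.3423+(1−p*)·3.9370)/1.27=0.5157; Δ=(0.3423−3.9370)/(178.8838−116.0696)=-0.0572; B=V−Δ·S=8.3302
Node (2,1) S=210.4515: V=(p*·0.0000+(1−p*)·0.3423)/1.27=0.0234; Δ=(0.0000−0.3423)/(275.6915−178.8838)=-0.0035; B=V−Δ·S=0.7677
Node (2,2) S=324.3429: V=(p*·0.0000+(1−p*)·0.0000)/1.27=0.0000; Δ=(0.0000−0.0000)/(424.8892−275.6915)=0.0000; B=V−Δ·S=0.0000
Node (1,0) S=160.6500: V=(p*·0.0234+(1−p*)·0.5157)/1.27=0.0522; Δ=(0.0234−0.5157)/(210.4515−136.5525)=-0.0067; B=V−Δ·S=1.1223
Node (1,1) S=247.5900: V=(p*·0.0000+(1−p*)·0.0234)/1.27=0.0016; Δ=(0.0000−0.0234)/(324.3429−210.4515)=-0.0002; B=V−Δ·S=0.0526
Node (0,0) S=189.0000: V=(p*·0.0016+(1−p*)·0.0522)/1.27=0.0047; Δ=(0.0016−0.0522)/(247.5900−160.6500)=-0.0006; B=V−Δ·S=0.1146
Self-financing check: at every node Δ·S+B equals the discounted successor values.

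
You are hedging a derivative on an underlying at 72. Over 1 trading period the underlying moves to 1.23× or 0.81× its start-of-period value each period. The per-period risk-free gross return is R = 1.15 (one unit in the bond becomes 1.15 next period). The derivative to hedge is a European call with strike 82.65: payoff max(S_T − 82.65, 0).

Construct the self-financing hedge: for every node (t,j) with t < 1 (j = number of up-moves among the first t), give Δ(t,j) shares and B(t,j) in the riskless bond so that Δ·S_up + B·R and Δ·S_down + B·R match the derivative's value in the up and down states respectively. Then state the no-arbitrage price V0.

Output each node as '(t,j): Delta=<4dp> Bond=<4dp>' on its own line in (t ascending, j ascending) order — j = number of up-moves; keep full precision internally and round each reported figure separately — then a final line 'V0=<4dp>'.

(0,0): Delta=0.1954 Bond=-9.9112
V0=4.1602

Risk-neutral probability p* = (R−d)/(u−d) = (1.15−0.81)/(1.23−0.81) = 0.8095.
At expiry t=1: V(1,0)=0.0000, V(1,1)=5.9100
  t=0,j=0: stock 72.0000 → up 88.5600 (V=5.9100), down 58.3200 (V=0.0000). Price 4.1602; hedge Δ=0.1954, bond B=-9.9112.
Self-financing check: at every node Δ·S+B equals the discounted successor values.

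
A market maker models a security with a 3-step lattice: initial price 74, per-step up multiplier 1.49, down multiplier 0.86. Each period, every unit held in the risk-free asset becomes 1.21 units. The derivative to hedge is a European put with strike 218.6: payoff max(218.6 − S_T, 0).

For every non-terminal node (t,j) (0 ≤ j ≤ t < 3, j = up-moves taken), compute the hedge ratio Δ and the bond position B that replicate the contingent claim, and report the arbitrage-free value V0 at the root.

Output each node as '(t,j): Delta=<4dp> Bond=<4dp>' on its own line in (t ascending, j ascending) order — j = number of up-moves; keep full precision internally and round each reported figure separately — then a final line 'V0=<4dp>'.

Since d<R<u, set p* = (R−d)/(u−d) = 0.5556; price each node as the discounted p*-expectation of its children.
Payoff layer (t=3): V(3,0)=171.5319, V(3,1)=137.0517, V(3,2)=77.3128, V(3,3)=0.0000
  t=2,j=0: stock 54.7304 → up 81.5483 (V=137.0517), down 47.0681 (V=171.5319). Price 125.9308; hedge Δ=-1.0000, bond B=180.6612.
  t=2,j=1: stock 94.8236 → up 141.2872 (V=77.3128), down 81.5483 (V=137.0517). Price 85.8376; hedge Δ=-1.0000, bond B=180.6612.
  t=2,j=2: stock 164.2874 → up 244.7882 (V=0.0000), down 141.2872 (V=77.3128). Price 28.3977; hedge Δ=-0.7470, bond B=151.1165.
  t=1,j=0: stock 63.6400 → up 94.8236 (V=85.8376), down 54.7304 (V=125.9308). Price 85.6667; hedge Δ=-1.0000, bond B=149.3067.
  t=1,j=1: stock 110.2600 → up 164.2874 (V=28.3977), down 94.8236 (V=85.8376). Price 44.5674; hedge Δ=-0.8269, bond B=135.7417.
  t=0,j=0: stock 74.0000 → up 110.2600 (V=44.5674), down 63.6400 (V=85.6667). Price 51.9287; hedge Δ=-0.8816, bond B=117.1658.
Root portfolio cost Δ·74+B reproduces V0=51.9287.

(0,0): Delta=-0.8816 Bond=117.1658
(1,0): Delta=-1.0000 Bond=149.3067
(1,1): Delta=-0.8269 Bond=135.7417
(2,0): Delta=-1.0000 Bond=180.6612
(2,1): Delta=-1.0000 Bond=180.6612
(2,2): Delta=-0.7470 Bond=151.1165
V0=51.9287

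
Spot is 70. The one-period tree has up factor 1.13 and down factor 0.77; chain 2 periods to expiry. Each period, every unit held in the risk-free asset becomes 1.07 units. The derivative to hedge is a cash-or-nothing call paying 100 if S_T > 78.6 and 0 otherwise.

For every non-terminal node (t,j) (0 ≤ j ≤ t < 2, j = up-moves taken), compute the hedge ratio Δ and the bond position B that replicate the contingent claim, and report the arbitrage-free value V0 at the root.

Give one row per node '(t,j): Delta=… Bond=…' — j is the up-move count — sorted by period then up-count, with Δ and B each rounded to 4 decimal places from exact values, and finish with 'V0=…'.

Risk-neutral probability p* = (R−d)/(u−d) = (1.07−0.77)/(1.13−0.77) = 0.8333.
Terminal values V(2,·): V(2,0)=0.0000, V(2,1)=0.0000, V(2,2)=100.0000
  t=1,j=0: stock 53.9000 → up 60.9070 (V=0.0000), down 41.5030 (V=0.0000). Price 0.0000; hedge Δ=0.0000, bond B=0.0000.
  t=1,j=1: stock 79.1000 → up 89.3830 (V=100.0000), down 60.9070 (V=0.0000). Price 77.8816; hedge Δ=3.5117, bond B=-199.8962.
  t=0,j=0: stock 70.0000 → up 79.1000 (V=77.8816), down 53.9000 (V=0.0000). Price 60.6555; hedge Δ=3.0905, bond B=-155.6824.
Check: Δ(0,0)·S0 + B(0,0) = 60.6555 = V0.

(0,0): Delta=3.0905 Bond=-155.6824
(1,0): Delta=0.0000 Bond=0.0000
(1,1): Delta=3.5117 Bond=-199.8962
V0=60.6555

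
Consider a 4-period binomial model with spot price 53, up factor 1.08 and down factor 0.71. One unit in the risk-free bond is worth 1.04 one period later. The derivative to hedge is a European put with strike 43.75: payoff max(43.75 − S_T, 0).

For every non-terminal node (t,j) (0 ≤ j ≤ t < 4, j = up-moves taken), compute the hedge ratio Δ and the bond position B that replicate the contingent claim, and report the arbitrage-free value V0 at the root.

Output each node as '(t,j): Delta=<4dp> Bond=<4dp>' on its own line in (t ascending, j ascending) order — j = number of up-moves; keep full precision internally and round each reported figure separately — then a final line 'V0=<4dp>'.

Since d<R<u, set p* = (R−d)/(u−d) = 0.8919; price each node as the discounted p*-expectation of its children.
Payoff layer (t=4): V(4,0)=30.2818, V(4,1)=23.2632, V(4,2)=12.5869, V(4,3)=0.0000, V(4,4)=0.0000
Node (3,0) S=18.9693: V=(p*·23.2632+(1−p*)·30.2818)/1.04=23.0980; Δ=(23.2632−30.2818)/(20.4868−13.4682)=-1.0000; B=V−Δ·S=42.0673
Node (3,1) S=28.8547: V=(p*·12.5869+(1−p*)·23.2632)/1.04=13.2126; Δ=(12.5869−23.2632)/(31.1631−20.4868)=-1.0000; B=V−Δ·S=42.0673
Node (3,2) S=43.8916: V=(p*·0.0000+(1−p*)·12.5869)/1.04=1.3084; Δ=(0.0000−12.5869)/(47.4030−31.1631)=-0.7751; B=V−Δ·S=35.3272
Node (3,3) S=66.7647: V=(p*·0.0000+(1−p*)·0.0000)/1.04=0.0000; Δ=(0.0000−0.0000)/(72.1059−47.4030)=0.0000; B=V−Δ·S=0.0000
Node (2,0) S=26.7173: V=(p*·13.2126+(1−p*)·23.0980)/1.04=13.7320; Δ=(13.2126−23.0980)/(28.8547−18.9693)=-1.0000; B=V−Δ·S=40.4493
Node (2,1) S=40.6404: V=(p*·1.3084+(1−p*)·13.2126)/1.04=2.4955; Δ=(1.3084−13.2126)/(43.8916−28.8547)=-0.7917; B=V−Δ·S=34.6691
Node (2,2) S=61.8192: V=(p*·0.0000+(1−p*)·1.3084)/1.04=0.1360; Δ=(0.0000−1.3084)/(66.7647−43.8916)=-0.0572; B=V−Δ·S=3.6723
Node (1,0) S=37.6300: V=(p*·2.4955+(1−p*)·13.7320)/1.04=3.5676; Δ=(2.4955−13.7320)/(40.6404−26.7173)=-0.8070; B=V−Δ·S=33.9365
Node (1,1) S=57.2400: V=(p*·0.1360+(1−p*)·2.4955)/1.04=0.3761; Δ=(0.1360−2.4955)/(61.8192−40.6404)=-0.1114; B=V−Δ·S=6.7531
Node (0,0) S=53.0000: V=(p*·0.3761+(1−p*)·3.5676)/1.04=0.6933; Δ=(0.3761−3.5676)/(57.2400−37.6300)=-0.1628; B=V−Δ·S=9.3191
Check: Δ(0,0)·S0 + B(0,0) = 0.6933 = V0.

(0,0): Delta=-0.1628 Bond=9.3191
(1,0): Delta=-0.8070 Bond=33.9365
(1,1): Delta=-0.1114 Bond=6.7531
(2,0): Delta=-1.0000 Bond=40.4493
(2,1): Delta=-0.7917 Bond=34.6691
(2,2): Delta=-0.0572 Bond=3.6723
(3,0): Delta=-1.0000 Bond=42.0673
(3,1): Delta=-1.0000 Bond=42.0673
(3,2): Delta=-0.7751 Bond=35.3272
(3,3): Delta=0.0000 Bond=0.0000
V0=0.6933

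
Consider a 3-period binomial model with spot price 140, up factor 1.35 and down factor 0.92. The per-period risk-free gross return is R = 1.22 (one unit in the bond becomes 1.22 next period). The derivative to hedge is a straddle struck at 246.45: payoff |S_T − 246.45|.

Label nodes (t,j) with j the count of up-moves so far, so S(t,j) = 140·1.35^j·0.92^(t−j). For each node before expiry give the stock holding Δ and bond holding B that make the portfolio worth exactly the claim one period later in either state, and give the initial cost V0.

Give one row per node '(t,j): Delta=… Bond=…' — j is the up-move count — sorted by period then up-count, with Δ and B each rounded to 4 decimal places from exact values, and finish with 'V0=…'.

(0,0): Delta=0.0648 Bond=23.3097
(1,0): Delta=-1.0000 Bond=165.5805
(1,1): Delta=0.3792 Bond=-30.9906
(2,0): Delta=-1.0000 Bond=202.0082
(2,1): Delta=-1.0000 Bond=202.0082
(2,2): Delta=0.7865 Bond=-141.7291
V0=32.3778

The replicating-portfolio and risk-neutral prices coincide; use p* = (1.22−0.92)/(1.35−0.92) = 0.6977 for the latter.
Terminal values V(3,·): V(3,0)=137.4337, V(3,1)=86.4804, V(3,2)=11.7120, V(3,3)=98.0025
(2,0): S=118.4960. Δ = (V_up−V_dn)/(S_up−S_dn) = (86.4804−137.4337)/(159.9696−109.0163) = -1.0000. V = [p*·86.4804 + (1−p*)·137.4337]/1.22 = 83.5122. B = V − Δ·S = 202.0082.
(2,1): S=173.8800. Δ = (V_up−V_dn)/(S_up−S_dn) = (11.7120−86.4804)/(234.7380−159.9696) = -1.0000. V = [p*·11.7120 + (1−p*)·86.4804]/1.22 = 28.1282. B = V − Δ·S = 202.0082.
(2,2): S=255.1500. Δ = (V_up−V_dn)/(S_up−S_dn) = (98.0025−11.7120)/(344.4525−234.7380) = 0.7865. V = [p*·98.0025 + (1−p*)·11.7120]/1.22 = 58.9465. B = V − Δ·S = -141.7291.
(1,0): S=128.8000. Δ = (V_up−V_dn)/(S_up−S_dn) = (28.1282−83.5122)/(173.8800−118.4960) = -1.0000. V = [p*·28.1282 + (1−p*)·83.5122]/1.22 = 36.7805. B = V − Δ·S = 165.5805.
(1,1): S=189.0000. Δ = (V_up−V_dn)/(S_up−S_dn) = (58.9465−28.1282)/(255.1500−173.8800) = 0.3792. V = [p*·58.9465 + (1−p*)·28.1282]/1.22 = 40.6798. B = V − Δ·S = -30.9906.
(0,0): S=140.0000. Δ = (V_up−V_dn)/(S_up−S_dn) = (40.6798−36.7805)/(189.0000−128.8000) = 0.0648. V = [p*·40.6798 + (1−p*)·36.7805]/1.22 = 32.3778. B = V − Δ·S = 23.3097.
Self-financing check: at every node Δ·S+B equals the discounted successor values.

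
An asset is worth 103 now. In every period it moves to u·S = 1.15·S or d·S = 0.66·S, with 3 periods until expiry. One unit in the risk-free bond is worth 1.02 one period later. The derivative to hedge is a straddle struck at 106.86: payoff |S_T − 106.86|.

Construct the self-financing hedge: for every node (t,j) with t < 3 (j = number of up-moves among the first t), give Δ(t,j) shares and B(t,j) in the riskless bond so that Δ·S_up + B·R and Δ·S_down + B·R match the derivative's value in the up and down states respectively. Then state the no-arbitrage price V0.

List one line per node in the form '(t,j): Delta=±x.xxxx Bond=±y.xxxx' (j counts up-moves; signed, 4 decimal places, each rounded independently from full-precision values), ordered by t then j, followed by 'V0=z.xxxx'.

(0,0): Delta=0.0237 Bond=32.4732
(1,0): Delta=-1.0000 Bond=102.7105
(1,1): Delta=0.2358 Bond=7.9937
(2,0): Delta=-1.0000 Bond=104.7647
(2,1): Delta=-1.0000 Bond=104.7647
(2,2): Delta=0.4919 Bond=-26.7338
V0=34.9093

The replicating-portfolio and risk-neutral prices coincide; use p* = (1.02−0.66)/(1.15−0.66) = 0.7347 for the latter.
Terminal payoffs: V(3,0)=77.2479, V(3,1)=55.2632, V(3,2)=16.9565, V(3,3)=49.7901
(2,0): S=44.8668. Δ = (V_up−V_dn)/(S_up−S_dn) = (55.2632−77.2479)/(51.5968−29.6121) = -1.0000. V = [p*·55.2632 + (1−p*)·77.2479]/1.02 = 59.8979. B = V − Δ·S = 104.7647.
(2,1): S=78.1770. Δ = (V_up−V_dn)/(S_up−S_dn) = (16.9565−55.2632)/(89.9035−51.5968) = -1.0000. V = [p*·16.9565 + (1−p*)·55.2632]/1.02 = 26.5877. B = V − Δ·S = 104.7647.
(2,2): S=136.2175. Δ = (V_up−V_dn)/(S_up−S_dn) = (49.7901−16.9565)/(156.6501−89.9035) = 0.4919. V = [p*·49.7901 + (1−p*)·16.9565]/1.02 = 40.2737. B = V − Δ·S = -26.7338.
(1,0): S=67.9800. Δ = (V_up−V_dn)/(S_up−S_dn) = (26.5877−59.8979)/(78.1770−44.8668) = -1.0000. V = [p*·26.5877 + (1−p*)·59.8979]/1.02 = 34.7305. B = V − Δ·S = 102.7105.
(1,1): S=118.4500. Δ = (V_up−V_dn)/(S_up−S_dn) = (40.2737−26.5877)/(136.2175−78.1770) = 0.2358. V = [p*·40.2737 + (1−p*)·26.5877]/1.02 = 35.9242. B = V − Δ·S = 7.9937.
(0,0): S=103.0000. Δ = (V_up−V_dn)/(S_up−S_dn) = (35.9242−34.7305)/(118.4500−67.9800) = 0.0237. V = [p*·35.9242 + (1−p*)·34.7305]/1.02 = 34.9093. B = V − Δ·S = 32.4732.
Self-financing check: at every node Δ·S+B equals the discounted successor values.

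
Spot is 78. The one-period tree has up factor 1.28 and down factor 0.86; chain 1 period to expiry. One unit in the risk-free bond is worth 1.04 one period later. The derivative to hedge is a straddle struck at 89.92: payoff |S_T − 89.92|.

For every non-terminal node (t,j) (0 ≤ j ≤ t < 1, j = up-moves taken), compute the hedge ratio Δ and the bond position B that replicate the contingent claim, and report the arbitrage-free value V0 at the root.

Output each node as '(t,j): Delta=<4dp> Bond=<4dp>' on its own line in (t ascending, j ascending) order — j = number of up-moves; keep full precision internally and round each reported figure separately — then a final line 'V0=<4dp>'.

(0,0): Delta=-0.3944 Bond=47.3993
V0=16.6374

Under the risk-neutral measure, an up-move has probability p* = (R−d)/(u−d) = 0.4286 and values discount at R = 1.04.
Terminal values V(1,·): V(1,0)=22.8400, V(1,1)=9.9200
  t=0,j=0: stock 78.0000 → up 99.8400 (V=9.9200), down 67.0800 (V=22.8400). Price 16.6374; hedge Δ=-0.3944, bond B=47.3993.
Check: Δ(0,0)·S0 + B(0,0) = 16.6374 = V0.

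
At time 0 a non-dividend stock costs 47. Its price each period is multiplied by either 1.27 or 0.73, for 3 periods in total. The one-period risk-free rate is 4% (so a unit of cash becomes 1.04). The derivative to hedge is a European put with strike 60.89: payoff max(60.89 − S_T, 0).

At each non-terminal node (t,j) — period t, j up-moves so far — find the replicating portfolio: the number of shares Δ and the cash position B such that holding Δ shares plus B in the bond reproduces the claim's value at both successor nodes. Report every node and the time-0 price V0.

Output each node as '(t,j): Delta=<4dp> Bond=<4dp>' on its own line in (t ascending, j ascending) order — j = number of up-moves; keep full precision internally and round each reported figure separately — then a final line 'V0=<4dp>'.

Risk-neutral probability p* = (R−d)/(u−d) = (1.04−0.73)/(1.27−0.73) = 0.5741.
Terminal values V(3,·): V(3,0)=42.6062, V(3,1)=29.0812, V(3,2)=5.5514, V(3,3)=0.0000
(2,0): S=25.0463. Δ = (V_up−V_dn)/(S_up−S_dn) = (29.0812−42.6062)/(31.8088−18.2838) = -1.0000. V = [p*·29.0812 + (1−p*)·42.6062]/1.04 = 33.5018. B = V − Δ·S = 58.5481.
(2,1): S=43.5737. Δ = (V_up−V_dn)/(S_up−S_dn) = (5.5514−29.0812)/(55.3386−31.8088) = -1.0000. V = [p*·5.5514 + (1−p*)·29.0812]/1.04 = 14.9744. B = V − Δ·S = 58.5481.
(2,2): S=75.8063. Δ = (V_up−V_dn)/(S_up−S_dn) = (0.0000−5.5514)/(96.2740−55.3386) = -0.1356. V = [p*·0.0000 + (1−p*)·5.5514]/1.04 = 2.2735. B = V − Δ·S = 12.5539.
(1,0): S=34.3100. Δ = (V_up−V_dn)/(S_up−S_dn) = (14.9744−33.5018)/(43.5737−25.0463) = -1.0000. V = [p*·14.9744 + (1−p*)·33.5018]/1.04 = 21.9862. B = V − Δ·S = 56.2962.
(1,1): S=59.6900. Δ = (V_up−V_dn)/(S_up−S_dn) = (2.2735−14.9744)/(75.8063−43.5737) = -0.3940. V = [p*·2.2735 + (1−p*)·14.9744]/1.04 = 7.3877. B = V − Δ·S = 30.9077.
(0,0): S=47.0000. Δ = (V_up−V_dn)/(S_up−S_dn) = (7.3877−21.9862)/(59.6900−34.3100) = -0.5752. V = [p*·7.3877 + (1−p*)·21.9862]/1.04 = 13.0823. B = V − Δ·S = 40.1167.
Root portfolio cost Δ·47+B reproduces V0=13.0823.

(0,0): Delta=-0.5752 Bond=40.1167
(1,0): Delta=-1.0000 Bond=56.2962
(1,1): Delta=-0.3940 Bond=30.9077
(2,0): Delta=-1.0000 Bond=58.5481
(2,1): Delta=-1.0000 Bond=58.5481
(2,2): Delta=-0.1356 Bond=12.5539
V0=13.0823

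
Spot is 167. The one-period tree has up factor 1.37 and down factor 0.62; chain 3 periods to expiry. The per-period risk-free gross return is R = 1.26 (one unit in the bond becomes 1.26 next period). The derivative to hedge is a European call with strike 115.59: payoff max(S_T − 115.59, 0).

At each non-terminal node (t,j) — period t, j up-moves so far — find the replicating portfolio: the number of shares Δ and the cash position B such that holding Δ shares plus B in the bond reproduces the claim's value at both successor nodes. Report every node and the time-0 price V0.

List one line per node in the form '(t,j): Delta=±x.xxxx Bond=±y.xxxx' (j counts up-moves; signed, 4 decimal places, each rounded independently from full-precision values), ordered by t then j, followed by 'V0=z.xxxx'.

(0,0): Delta=0.9600 Bond=-50.2226
(1,0): Delta=0.6867 Bond=-34.9886
(1,1): Delta=0.9812 Bond=-68.1432
(2,0): Delta=0.0000 Bond=0.0000
(2,1): Delta=0.7402 Bond=-51.6629
(2,2): Delta=1.0000 Bond=-91.7381
V0=110.0964

Risk-neutral probability p* = (R−d)/(u−d) = (1.26−0.62)/(1.37−0.62) = 0.8533.
Terminal values V(3,·): V(3,0)=0.0000, V(3,1)=0.0000, V(3,2)=78.7442, V(3,3)=313.8260
Node (2,0) S=64.1948: V=(p*·0.0000+(1−p*)·0.0000)/1.26=0.0000; Δ=(0.0000−0.0000)/(87.9469−39.8008)=0.0000; B=V−Δ·S=0.0000
Node (2,1) S=141.8498: V=(p*·78.7442+(1−p*)·0.0000)/1.26=53.3294; Δ=(78.7442−0.0000)/(194.3342−87.9469)=0.7402; B=V−Δ·S=-51.6629
Node (2,2) S=313.4423: V=(p*·313.8260+(1−p*)·78.7442)/1.26=221.7042; Δ=(313.8260−78.7442)/(429.4160−194.3342)=1.0000; B=V−Δ·S=-91.7381
Node (1,0) S=103.5400: V=(p*·53.3294+(1−p*)·0.0000)/1.26=36.1173; Δ=(53.3294−0.0000)/(141.8498−64.1948)=0.6867; B=V−Δ·S=-34.9886
Node (1,1) S=228.7900: V=(p*·221.7042+(1−p*)·53.3294)/1.26=156.3565; Δ=(221.7042−53.3294)/(313.4423−141.8498)=0.9812; B=V−Δ·S=-68.1432
Node (0,0) S=167.0000: V=(p*·156.3565+(1−p*)·36.1173)/1.26=110.0964; Δ=(156.3565−36.1173)/(228.7900−103.5400)=0.9600; B=V−Δ·S=-50.2226
Each (Δ,B) replicates both successor values, so the strategy is self-financing and V0 is arbitrage-free.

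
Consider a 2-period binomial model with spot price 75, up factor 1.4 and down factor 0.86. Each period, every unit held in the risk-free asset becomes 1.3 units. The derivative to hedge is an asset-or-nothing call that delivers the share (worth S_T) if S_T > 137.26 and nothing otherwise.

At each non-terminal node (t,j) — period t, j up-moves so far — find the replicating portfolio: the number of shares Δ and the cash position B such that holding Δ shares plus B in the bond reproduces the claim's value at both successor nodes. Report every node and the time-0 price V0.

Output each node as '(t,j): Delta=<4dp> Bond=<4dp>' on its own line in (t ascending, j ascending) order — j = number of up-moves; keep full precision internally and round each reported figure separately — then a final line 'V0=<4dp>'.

Risk-neutral probability p* = (R−d)/(u−d) = (1.3−0.86)/(1.4−0.86) = 0.8148.
Terminal values V(2,·): V(2,0)=0.0000, V(2,1)=0.0000, V(2,2)=147.0000
Node (1,0) S=64.5000: V=(p*·0.0000+(1−p*)·0.0000)/1.3=0.0000; Δ=(0.0000−0.0000)/(90.3000−55.4700)=0.0000; B=V−Δ·S=0.0000
Node (1,1) S=105.0000: V=(p*·147.0000+(1−p*)·0.0000)/1.3=92.1368; Δ=(147.0000−0.0000)/(147.0000−90.3000)=2.5926; B=V−Δ·S=-180.0855
Node (0,0) S=75.0000: V=(p*·92.1368+(1−p*)·0.0000)/1.3=57.7495; Δ=(92.1368−0.0000)/(105.0000−64.5000)=2.2750; B=V−Δ·S=-112.8741
The time-0 hedge costs 57.7495, which is the no-arbitrage price.

(0,0): Delta=2.2750 Bond=-112.8741
(1,0): Delta=0.0000 Bond=0.0000
(1,1): Delta=2.5926 Bond=-180.0855
V0=57.7495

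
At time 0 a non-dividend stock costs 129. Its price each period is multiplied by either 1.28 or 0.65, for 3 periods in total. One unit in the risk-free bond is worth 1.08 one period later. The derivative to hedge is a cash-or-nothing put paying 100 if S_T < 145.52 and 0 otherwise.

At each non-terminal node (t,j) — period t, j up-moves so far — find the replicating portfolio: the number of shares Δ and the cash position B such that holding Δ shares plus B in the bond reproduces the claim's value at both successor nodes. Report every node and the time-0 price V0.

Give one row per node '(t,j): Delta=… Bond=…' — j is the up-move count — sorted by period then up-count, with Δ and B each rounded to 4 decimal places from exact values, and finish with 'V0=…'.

(0,0): Delta=-0.4914 Bond=117.5387
(1,0): Delta=0.0000 Bond=85.7339
(1,1): Delta=-0.6075 Bond=146.1083
(2,0): Delta=0.0000 Bond=92.5926
(2,1): Delta=0.0000 Bond=92.5926
(2,2): Delta=-0.7510 Bond=188.1246
V0=54.1419

Risk-neutral probability p* = (R−d)/(u−d) = (1.08−0.65)/(1.28−0.65) = 0.6825.
Terminal values V(3,·): V(3,0)=100.0000, V(3,1)=100.0000, V(3,2)=100.0000, V(3,3)=0.0000
(2,0): S=54.5025. Δ = (V_up−V_dn)/(S_up−S_dn) = (100.0000−100.0000)/(69.7632−35.4266) = 0.0000. V = [p*·100.0000 + (1−p*)·100.0000]/1.08 = 92.5926. B = V − Δ·S = 92.5926.
(2,1): S=107.3280. Δ = (V_up−V_dn)/(S_up−S_dn) = (100.0000−100.0000)/(137.3798−69.7632) = 0.0000. V = [p*·100.0000 + (1−p*)·100.0000]/1.08 = 92.5926. B = V − Δ·S = 92.5926.
(2,2): S=211.3536. Δ = (V_up−V_dn)/(S_up−S_dn) = (0.0000−100.0000)/(270.5326−137.3798) = -0.7510. V = [p*·0.0000 + (1−p*)·100.0000]/1.08 = 29.3945. B = V − Δ·S = 188.1246.
(1,0): S=83.8500. Δ = (V_up−V_dn)/(S_up−S_dn) = (92.5926−92.5926)/(107.3280−54.5025) = 0.0000. V = [p*·92.5926 + (1−p*)·92.5926]/1.08 = 85.7339. B = V − Δ·S = 85.7339.
(1,1): S=165.1200. Δ = (V_up−V_dn)/(S_up−S_dn) = (29.3945−92.5926)/(211.3536−107.3280) = -0.6075. V = [p*·29.3945 + (1−p*)·92.5926]/1.08 = 45.7939. B = V − Δ·S = 146.1083.
(0,0): S=129.0000. Δ = (V_up−V_dn)/(S_up−S_dn) = (45.7939−85.7339)/(165.1200−83.8500) = -0.4914. V = [p*·45.7939 + (1−p*)·85.7339]/1.08 = 54.1419. B = V − Δ·S = 117.5387.
Each (Δ,B) replicates both successor values, so the strategy is self-financing and V0 is arbitrage-free.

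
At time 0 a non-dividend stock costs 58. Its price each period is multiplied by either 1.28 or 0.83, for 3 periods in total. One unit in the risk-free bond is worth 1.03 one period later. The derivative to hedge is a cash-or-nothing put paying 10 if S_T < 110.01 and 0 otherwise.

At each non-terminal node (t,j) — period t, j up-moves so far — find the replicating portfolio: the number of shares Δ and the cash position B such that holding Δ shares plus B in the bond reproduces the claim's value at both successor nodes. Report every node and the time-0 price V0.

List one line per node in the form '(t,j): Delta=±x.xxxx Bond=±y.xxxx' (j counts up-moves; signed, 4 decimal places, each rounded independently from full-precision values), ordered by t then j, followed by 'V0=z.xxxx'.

Risk-neutral probability p* = (R−d)/(u−d) = (1.03−0.83)/(1.28−0.83) = 0.4444.
Terminal values V(3,·): V(3,0)=10.0000, V(3,1)=10.0000, V(3,2)=10.0000, V(3,3)=0.0000
Node (2,0) S=39.9562: V=(p*·10.0000+(1−p*)·10.0000)/1.03=9.7087; Δ=(10.0000−10.0000)/(51.1439−33.1636)=0.0000; B=V−Δ·S=9.7087
Node (2,1) S=61.6192: V=(p*·10.0000+(1−p*)·10.0000)/1.03=9.7087; Δ=(10.0000−10.0000)/(78.8726−51.1439)=0.0000; B=V−Δ·S=9.7087
Node (2,2) S=95.0272: V=(p*·0.0000+(1−p*)·10.0000)/1.03=5.3937; Δ=(0.0000−10.0000)/(121.6348−78.8726)=-0.2339; B=V−Δ·S=27.6160
Node (1,0) S=48.1400: V=(p*·9.7087+(1−p*)·9.7087)/1.03=9.4260; Δ=(9.7087−9.7087)/(61.6192−39.9562)=0.0000; B=V−Δ·S=9.4260
Node (1,1) S=74.2400: V=(p*·5.3937+(1−p*)·9.7087)/1.03=7.5640; Δ=(5.3937−9.7087)/(95.0272−61.6192)=-0.1292; B=V−Δ·S=17.1529
Node (0,0) S=58.0000: V=(p*·7.5640+(1−p*)·9.4260)/1.03=8.3480; Δ=(7.5640−9.4260)/(74.2400−48.1400)=-0.0713; B=V−Δ·S=12.4856
Root portfolio cost Δ·58+B reproduces V0=8.3480.

(0,0): Delta=-0.0713 Bond=12.4856
(1,0): Delta=0.0000 Bond=9.4260
(1,1): Delta=-0.1292 Bond=17.1529
(2,0): Delta=0.0000 Bond=9.7087
(2,1): Delta=0.0000 Bond=9.7087
(2,2): Delta=-0.2339 Bond=27.6160
V0=8.3480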